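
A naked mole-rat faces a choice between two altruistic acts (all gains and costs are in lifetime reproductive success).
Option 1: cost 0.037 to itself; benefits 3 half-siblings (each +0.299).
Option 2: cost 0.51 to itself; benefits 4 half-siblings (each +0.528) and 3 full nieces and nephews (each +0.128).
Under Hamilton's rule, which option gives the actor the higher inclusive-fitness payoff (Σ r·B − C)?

Option 1: r to a half-sibling = 0.25.
Option 1: Σ r·B − C = (3·0.25·0.299) − 0.037 = 0.18725.
Option 2: r to a half-sibling = 0.25.
Option 2: r to a full niece or nephew = 0.25.
Option 2: Σ r·B − C = (4·0.25·0.528 + 3·0.25·0.128) − 0.51 = 0.114.
Option 1 has the higher net inclusive-fitness payoff.

Option 1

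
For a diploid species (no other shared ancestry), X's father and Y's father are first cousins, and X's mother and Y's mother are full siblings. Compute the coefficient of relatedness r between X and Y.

Wright's path rule: contributions from independent ancestry routes add.
X and Y are related in two ways: second cousins through their fathers (r = 1/32) and first cousins through their mothers (r = 1/8).
r = 1/32 + 1/8 = 5/32 = 0.15625.

0.15625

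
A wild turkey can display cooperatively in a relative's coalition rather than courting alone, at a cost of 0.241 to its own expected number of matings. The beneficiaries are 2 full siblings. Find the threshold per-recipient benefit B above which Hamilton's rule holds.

r to a full sibling = 1/2 (full sibs share both parents — two paths of length 2: r = 2·(1/2)^2 = 1/2).
Hamilton's rule with n recipients of equal r: n·r·B > C, so B > C/(n·r) = 0.241/(2·0.5) = 0.241.

0.241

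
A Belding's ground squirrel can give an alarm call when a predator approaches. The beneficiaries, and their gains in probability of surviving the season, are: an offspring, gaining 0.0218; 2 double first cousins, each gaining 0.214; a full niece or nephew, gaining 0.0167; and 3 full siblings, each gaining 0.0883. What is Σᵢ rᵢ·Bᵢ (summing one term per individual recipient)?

0.254525

r to an offspring = 0.5 (one parent–offspring link: r = (1/2)^1 = 1/2).
r to a double first cousin = 0.25 (double first cousins share both grandparent pairs — four paths of length 4: r = 4·(1/2)^4 = 1/4).
r to a full niece or nephew = 0.25 (full aunt/uncle↔niece/nephew: two paths of length 3 through the shared grandparent pair: r = 2·(1/2)^3 = 1/4).
r to a full sibling = 1/2 (full sibs share both parents — two paths of length 2: r = 2·(1/2)^2 = 1/2).
Summing one r·B term per recipient: 1·0.5·0.0218 + 2·0.25·0.214 + 1·0.25·0.0167 + 3·0.5·0.0883 = 0.254525.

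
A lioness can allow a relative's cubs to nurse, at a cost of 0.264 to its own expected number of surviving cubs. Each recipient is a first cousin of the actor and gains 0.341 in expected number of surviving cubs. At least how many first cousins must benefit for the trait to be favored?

7

r to a first cousin = 0.125 (first cousins share one grandparent pair — two paths of length 4: r = 2·(1/2)^4 = 1/8).
Hamilton's rule: n·r·B > C  ⇒  n > C/(r·B) = 0.264/(0.125·0.341) = 6.194.
The smallest integer exceeding 6.194 is 7.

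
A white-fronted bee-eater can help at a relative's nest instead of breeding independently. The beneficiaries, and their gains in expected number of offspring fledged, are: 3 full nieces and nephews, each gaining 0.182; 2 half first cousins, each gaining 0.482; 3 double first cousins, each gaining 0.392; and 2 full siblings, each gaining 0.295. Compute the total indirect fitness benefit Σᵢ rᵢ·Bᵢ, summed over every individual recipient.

r to a full niece or nephew = 0.25 (full aunt/uncle↔niece/nephew: two paths of length 3 through the shared grandparent pair: r = 2·(1/2)^3 = 1/4).
r to a half first cousin = 0.0625 (half first cousins share one grandparent — one path of length 4: r = (1/2)^4 = 1/16).
r to a double first cousin = 1/4 (double first cousins share both grandparent pairs — four paths of length 4: r = 4·(1/2)^4 = 1/4).
r to a full sibling = 0.5 (full sibs share both parents — two paths of length 2: r = 2·(1/2)^2 = 1/2).
Summing one r·B term per recipient: 3·0.25·0.182 + 2·0.0625·0.482 + 3·0.25·0.392 + 2·0.5·0.295 = 0.78575.

0.78575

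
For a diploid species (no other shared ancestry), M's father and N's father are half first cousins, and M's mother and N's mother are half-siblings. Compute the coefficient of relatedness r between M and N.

0.078125

Wright's path rule: contributions from independent ancestry routes add.
M and N are related in two ways: half second cousins through their fathers (r = 1/64) and half first cousins through their mothers (r = 1/16).
r = 1/64 + 1/16 = 0.078125.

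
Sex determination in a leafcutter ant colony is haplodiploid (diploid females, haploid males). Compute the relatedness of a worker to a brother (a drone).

0.25

Her haploid brother carries none of their father's genes and a random half of their mother's genome; that half matches the maternal half of her own genome with probability 1/2: r = 1/2 · 1/2 = 1/4.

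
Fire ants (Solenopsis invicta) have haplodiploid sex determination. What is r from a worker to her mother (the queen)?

One meiotic link between diploid queen and diploid daughter: r = 1/2.

0.5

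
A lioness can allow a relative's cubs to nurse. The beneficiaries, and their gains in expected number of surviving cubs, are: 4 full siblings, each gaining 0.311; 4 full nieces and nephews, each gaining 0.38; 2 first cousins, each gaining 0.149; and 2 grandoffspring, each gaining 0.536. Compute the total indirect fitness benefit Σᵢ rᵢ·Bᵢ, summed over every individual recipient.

r to a full sibling = 1/2 (full sibs share both parents — two paths of length 2: r = 2·(1/2)^2 = 1/2).
r to a full niece or nephew = 0.25 (full aunt/uncle↔niece/nephew: two paths of length 3 through the shared grandparent pair: r = 2·(1/2)^3 = 1/4).
r to a first cousin = 1/8 (first cousins share one grandparent pair — two paths of length 4: r = 2·(1/2)^4 = 1/8).
r to a grandoffspring = 0.25 (two parent–offspring links: r = (1/2)^2 = 1/4).
Summing one r·B term per recipient: 4·0.5·0.311 + 4·0.25·0.38 + 2·0.125·0.149 + 2·0.25·0.536 = 1.30725.

1.30725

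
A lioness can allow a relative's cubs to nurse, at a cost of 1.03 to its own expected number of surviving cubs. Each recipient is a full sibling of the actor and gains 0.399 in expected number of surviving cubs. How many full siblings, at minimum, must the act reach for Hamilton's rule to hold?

r to a full sibling = 1/2 (full sibs share both parents — two paths of length 2: r = 2·(1/2)^2 = 1/2).
Hamilton's rule: n·r·B > C  ⇒  n > C/(r·B) = 1.03/(0.5·0.399) = 5.163.
The smallest integer exceeding 5.163 is 6.

6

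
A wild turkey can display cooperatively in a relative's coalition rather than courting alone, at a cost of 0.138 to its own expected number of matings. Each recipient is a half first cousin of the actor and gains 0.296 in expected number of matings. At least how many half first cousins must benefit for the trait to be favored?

r to a half first cousin = 1/16 (half first cousins share one grandparent — one path of length 4: r = (1/2)^4 = 1/16).
Hamilton's rule: n·r·B > C  ⇒  n > C/(r·B) = 0.138/(0.0625·0.296) = 7.459.
The smallest integer exceeding 7.459 is 8.

8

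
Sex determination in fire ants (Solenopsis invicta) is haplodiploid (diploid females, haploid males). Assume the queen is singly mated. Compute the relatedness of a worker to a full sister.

Haplodiploid full sisters inherit their father's entire haploid genome identically (contributing 1/2) and on average half of their mother's contribution (1/2 · 1/2 = 1/4); r = 1/2 + 1/4 = 3/4.

0.75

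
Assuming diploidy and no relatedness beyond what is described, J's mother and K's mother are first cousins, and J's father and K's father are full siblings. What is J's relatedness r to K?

0.15625

Independent pedigree routes through distinct common ancestors add.
J and K are related in two ways: second cousins through their mothers (r = 1/32) and first cousins through their fathers (r = 1/8).
r = 1/32 + 1/8 = 5/32 = 0.15625.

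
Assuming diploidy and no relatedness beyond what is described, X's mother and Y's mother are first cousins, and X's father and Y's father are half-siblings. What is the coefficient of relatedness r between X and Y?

Wright's path rule: contributions from independent ancestry routes add.
X and Y are related in two ways: second cousins through their mothers (r = 1/32) and half first cousins through their fathers (r = 1/16).
r = 1/32 + 1/16 = 3/32 = 0.09375.

0.09375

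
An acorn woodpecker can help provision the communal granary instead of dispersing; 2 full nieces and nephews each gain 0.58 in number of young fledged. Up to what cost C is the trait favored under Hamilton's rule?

r to a full niece or nephew = 1/4 (full aunt/uncle↔niece/nephew: two paths of length 3 through the shared grandparent pair: r = 2·(1/2)^3 = 1/4).
Hamilton's rule: n·r·B > C, so the trait is favored while C < n·r·B = 2·0.25·0.58 = 0.29.

0.29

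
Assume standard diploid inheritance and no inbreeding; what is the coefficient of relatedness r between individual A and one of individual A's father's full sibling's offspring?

Each parent–offspring link contributes a factor of 1/2, and independent paths through distinct common ancestors add.
First cousins share one grandparent pair — two paths of length 4: r = 2·(1/2)^4 = 1/8.

0.125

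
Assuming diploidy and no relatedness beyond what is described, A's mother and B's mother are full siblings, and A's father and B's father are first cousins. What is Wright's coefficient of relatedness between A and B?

0.15625

Relatedness sums over independent paths through distinct common ancestors.
A and B are related in two ways: first cousins through their mothers (r = 1/8) and second cousins through their fathers (r = 1/32).
r = 1/8 + 1/32 = 0.15625.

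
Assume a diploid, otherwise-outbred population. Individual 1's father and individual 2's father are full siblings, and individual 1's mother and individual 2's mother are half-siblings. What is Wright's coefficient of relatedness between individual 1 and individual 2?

0.1875

Relatedness sums over independent paths through distinct common ancestors.
Individual 1 and individual 2 are related in two ways: first cousins through their fathers (r = 1/8) and half first cousins through their mothers (r = 1/16).
r = 1/8 + 1/16 = 0.1875.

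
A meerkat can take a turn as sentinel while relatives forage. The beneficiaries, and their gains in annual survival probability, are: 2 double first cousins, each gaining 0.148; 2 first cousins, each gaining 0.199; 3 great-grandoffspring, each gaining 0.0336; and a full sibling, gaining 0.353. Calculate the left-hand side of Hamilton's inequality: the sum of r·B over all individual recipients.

r to a double first cousin = 1/4 (double first cousins share both grandparent pairs — four paths of length 4: r = 4·(1/2)^4 = 1/4).
r to a first cousin = 0.125 (first cousins share one grandparent pair — two paths of length 4: r = 2·(1/2)^4 = 1/8).
r to a great-grandoffspring = 1/8 (three parent–offspring links: r = (1/2)^3 = 1/8).
r to a full sibling = 1/2 (full sibs share both parents — two paths of length 2: r = 2·(1/2)^2 = 1/2).
Summing one r·B term per recipient: 2·0.25·0.148 + 2·0.125·0.199 + 3·0.125·0.0336 + 1·0.5·0.353 = 0.31285.

0.31285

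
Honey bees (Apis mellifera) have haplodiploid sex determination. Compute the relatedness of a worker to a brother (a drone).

Her haploid brother carries none of their father's genes and a random half of their mother's genome; that half matches the maternal half of her own genome with probability 1/2: r = 1/2 · 1/2 = 1/4.

0.25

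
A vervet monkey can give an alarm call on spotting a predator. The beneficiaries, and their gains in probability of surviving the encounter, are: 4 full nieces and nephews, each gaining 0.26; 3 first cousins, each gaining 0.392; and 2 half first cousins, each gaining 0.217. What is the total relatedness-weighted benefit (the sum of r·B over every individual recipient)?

r to a full niece or nephew = 0.25 (full aunt/uncle↔niece/nephew: two paths of length 3 through the shared grandparent pair: r = 2·(1/2)^3 = 1/4).
r to a first cousin = 0.125 (first cousins share one grandparent pair — two paths of length 4: r = 2·(1/2)^4 = 1/8).
r to a half first cousin = 1/16 (half first cousins share one grandparent — one path of length 4: r = (1/2)^4 = 1/16).
Summing one r·B term per recipient: 4·0.25·0.26 + 3·0.125·0.392 + 2·0.0625·0.217 = 0.434125.

0.434125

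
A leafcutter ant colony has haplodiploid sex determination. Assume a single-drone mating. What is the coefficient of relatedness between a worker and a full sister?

0.75

Haplodiploid full sisters inherit their father's entire haploid genome identically (contributing 1/2) and on average half of their mother's contribution (1/2 · 1/2 = 1/4); r = 1/2 + 1/4 = 3/4.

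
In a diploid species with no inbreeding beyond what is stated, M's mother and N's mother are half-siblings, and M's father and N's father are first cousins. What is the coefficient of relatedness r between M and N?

With two independent routes of shared ancestry, r is the sum of the two contributions.
M and N are related in two ways: half first cousins through their mothers (r = 1/16) and second cousins through their fathers (r = 1/32).
r = 1/16 + 1/32 = 0.09375.

0.09375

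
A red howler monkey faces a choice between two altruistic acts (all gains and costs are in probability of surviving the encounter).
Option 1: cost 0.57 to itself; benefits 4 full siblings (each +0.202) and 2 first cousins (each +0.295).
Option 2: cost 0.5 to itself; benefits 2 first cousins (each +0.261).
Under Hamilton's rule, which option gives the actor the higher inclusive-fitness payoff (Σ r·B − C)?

Option 1

Option 1: r to a full sibling = 0.5.
Option 1: r to a first cousin = 0.125.
Option 1: Σ r·B − C = (4·0.5·0.202 + 2·0.125·0.295) − 0.57 = -0.09225.
Option 2: r to a first cousin = 0.125.
Option 2: Σ r·B − C = (2·0.125·0.261) − 0.5 = -0.43475.
Option 1 has the higher net inclusive-fitness payoff.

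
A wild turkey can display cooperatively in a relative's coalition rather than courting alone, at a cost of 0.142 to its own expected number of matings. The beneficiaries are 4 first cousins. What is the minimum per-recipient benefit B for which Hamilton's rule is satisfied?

0.284

r to a first cousin = 0.125 (first cousins share one grandparent pair — two paths of length 4: r = 2·(1/2)^4 = 1/8).
Hamilton's rule with n recipients of equal r: n·r·B > C, so B > C/(n·r) = 0.142/(4·0.125) = 0.284.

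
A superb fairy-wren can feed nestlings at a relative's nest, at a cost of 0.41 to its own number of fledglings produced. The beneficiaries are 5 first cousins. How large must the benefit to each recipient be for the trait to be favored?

0.656

r to a first cousin = 0.125 (first cousins share one grandparent pair — two paths of length 4: r = 2·(1/2)^4 = 1/8).
Hamilton's rule with n recipients of equal r: n·r·B > C, so B > C/(n·r) = 0.41/(5·0.125) = 0.656.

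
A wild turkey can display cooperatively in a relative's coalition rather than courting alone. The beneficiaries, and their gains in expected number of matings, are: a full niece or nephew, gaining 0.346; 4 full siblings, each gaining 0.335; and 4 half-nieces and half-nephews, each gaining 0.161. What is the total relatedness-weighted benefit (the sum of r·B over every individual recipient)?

0.837

r to a full niece or nephew = 1/4 (full aunt/uncle↔niece/nephew: two paths of length 3 through the shared grandparent pair: r = 2·(1/2)^3 = 1/4).
r to a full sibling = 1/2 (full sibs share both parents — two paths of length 2: r = 2·(1/2)^2 = 1/2).
r to a half-niece or half-nephew = 1/8 (half-aunt/uncle↔niece/nephew: one path of length 3: r = (1/2)^3 = 1/8).
Summing one r·B term per recipient: 1·0.25·0.346 + 4·0.5·0.335 + 4·0.125·0.161 = 0.837.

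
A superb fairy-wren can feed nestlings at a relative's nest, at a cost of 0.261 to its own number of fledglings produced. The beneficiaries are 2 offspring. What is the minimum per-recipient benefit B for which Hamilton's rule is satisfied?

r to an offspring = 1/2 (one parent–offspring link: r = (1/2)^1 = 1/2).
Hamilton's rule with n recipients of equal r: n·r·B > C, so B > C/(n·r) = 0.261/(2·0.5) = 0.261.

0.261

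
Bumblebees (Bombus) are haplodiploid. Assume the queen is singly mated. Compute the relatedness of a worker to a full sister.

Haplodiploid full sisters inherit their father's entire haploid genome identically (contributing 1/2) and on average half of their mother's contribution (1/2 · 1/2 = 1/4); r = 1/2 + 1/4 = 3/4.

0.75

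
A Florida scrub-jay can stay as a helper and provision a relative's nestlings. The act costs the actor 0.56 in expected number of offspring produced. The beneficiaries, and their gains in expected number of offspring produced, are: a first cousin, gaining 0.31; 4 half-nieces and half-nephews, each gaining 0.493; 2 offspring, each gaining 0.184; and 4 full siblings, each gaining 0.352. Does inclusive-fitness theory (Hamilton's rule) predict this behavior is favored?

Yes

Hamilton's rule: the trait is favored when the sum of r·B over every recipient exceeds the actor's cost C.
r to a first cousin = 1/8 (first cousins share one grandparent pair — two paths of length 4: r = 2·(1/2)^4 = 1/8).
r to a half-niece or half-nephew = 1/8 (half-aunt/uncle↔niece/nephew: one path of length 3: r = (1/2)^3 = 1/8).
r to an offspring = 0.5 (one parent–offspring link: r = (1/2)^1 = 1/2).
r to a full sibling = 0.5 (full sibs share both parents — two paths of length 2: r = 2·(1/2)^2 = 1/2).
Summing one r·B term per recipient: 1·0.125·0.31 + 4·0.125·0.493 + 2·0.5·0.184 + 4·0.5·0.352 = 1.17325.
1.17325 > 0.56: the indirect benefit exceeds the cost.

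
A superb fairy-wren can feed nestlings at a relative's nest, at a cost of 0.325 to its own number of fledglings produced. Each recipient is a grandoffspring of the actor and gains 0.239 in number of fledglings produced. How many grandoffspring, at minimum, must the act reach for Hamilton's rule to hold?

6

r to a grandoffspring = 1/4 (two parent–offspring links: r = (1/2)^2 = 1/4).
Hamilton's rule: n·r·B > C  ⇒  n > C/(r·B) = 0.325/(0.25·0.239) = 5.439.
The smallest integer exceeding 5.439 is 6.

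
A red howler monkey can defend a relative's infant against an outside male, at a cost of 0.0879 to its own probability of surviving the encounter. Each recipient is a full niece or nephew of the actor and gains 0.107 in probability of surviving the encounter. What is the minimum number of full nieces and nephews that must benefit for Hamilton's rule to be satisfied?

4

r to a full niece or nephew = 1/4 (full aunt/uncle↔niece/nephew: two paths of length 3 through the shared grandparent pair: r = 2·(1/2)^3 = 1/4).
Hamilton's rule: n·r·B > C  ⇒  n > C/(r·B) = 0.0879/(0.25·0.107) = 3.286.
The smallest integer exceeding 3.286 is 4.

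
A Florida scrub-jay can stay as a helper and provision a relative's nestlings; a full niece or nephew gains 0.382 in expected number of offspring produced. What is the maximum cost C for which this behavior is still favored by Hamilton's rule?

r to a full niece or nephew = 1/4 (full aunt/uncle↔niece/nephew: two paths of length 3 through the shared grandparent pair: r = 2·(1/2)^3 = 1/4).
Hamilton's rule: n·r·B > C, so the trait is favored while C < n·r·B = 1·0.25·0.382 = 0.0955.

0.0955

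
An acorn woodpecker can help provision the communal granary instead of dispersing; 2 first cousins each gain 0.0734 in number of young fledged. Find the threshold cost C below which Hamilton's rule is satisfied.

r to a first cousin = 0.125 (first cousins share one grandparent pair — two paths of length 4: r = 2·(1/2)^4 = 1/8).
Hamilton's rule: n·r·B > C, so the trait is favored while C < n·r·B = 2·0.125·0.0734 = 0.01835.

0.01835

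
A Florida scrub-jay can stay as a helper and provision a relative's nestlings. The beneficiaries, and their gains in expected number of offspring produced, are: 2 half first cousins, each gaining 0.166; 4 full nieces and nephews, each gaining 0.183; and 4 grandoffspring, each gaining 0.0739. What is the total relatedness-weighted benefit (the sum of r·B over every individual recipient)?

r to a half first cousin = 0.0625 (half first cousins share one grandparent — one path of length 4: r = (1/2)^4 = 1/16).
r to a full niece or nephew = 1/4 (full aunt/uncle↔niece/nephew: two paths of length 3 through the shared grandparent pair: r = 2·(1/2)^3 = 1/4).
r to a grandoffspring = 1/4 (two parent–offspring links: r = (1/2)^2 = 1/4).
Summing one r·B term per recipient: 2·0.0625·0.166 + 4·0.25·0.183 + 4·0.25·0.0739 = 0.27765.

0.27765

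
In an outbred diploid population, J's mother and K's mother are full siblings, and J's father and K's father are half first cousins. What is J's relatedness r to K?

0.140625

Wright's path rule: contributions from independent ancestry routes add.
J and K are related in two ways: first cousins through their mothers (r = 1/8) and half second cousins through their fathers (r = 1/64).
r = 1/8 + 1/64 = 9/64 = 0.140625.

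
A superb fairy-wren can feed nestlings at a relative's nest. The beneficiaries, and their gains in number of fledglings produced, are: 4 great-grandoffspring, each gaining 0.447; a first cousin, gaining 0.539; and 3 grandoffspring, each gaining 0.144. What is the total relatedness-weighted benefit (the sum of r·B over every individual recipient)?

0.398875

r to a great-grandoffspring = 0.125 (three parent–offspring links: r = (1/2)^3 = 1/8).
r to a first cousin = 1/8 (first cousins share one grandparent pair — two paths of length 4: r = 2·(1/2)^4 = 1/8).
r to a grandoffspring = 0.25 (two parent–offspring links: r = (1/2)^2 = 1/4).
Summing one r·B term per recipient: 4·0.125·0.447 + 1·0.125·0.539 + 3·0.25·0.144 = 0.398875.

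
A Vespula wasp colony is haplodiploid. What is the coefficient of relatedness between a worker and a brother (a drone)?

0.25

Her haploid brother carries none of their father's genes and a random half of their mother's genome; that half matches the maternal half of her own genome with probability 1/2: r = 1/2 · 1/2 = 1/4.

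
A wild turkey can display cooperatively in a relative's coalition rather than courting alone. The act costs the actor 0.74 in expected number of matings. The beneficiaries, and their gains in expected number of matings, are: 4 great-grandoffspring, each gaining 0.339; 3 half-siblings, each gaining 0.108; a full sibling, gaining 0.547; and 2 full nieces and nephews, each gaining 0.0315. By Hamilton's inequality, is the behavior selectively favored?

No

Hamilton's rule: the trait is favored when the sum of r·B over every recipient exceeds the actor's cost C.
r to a great-grandoffspring = 1/8 (three parent–offspring links: r = (1/2)^3 = 1/8).
r to a half-sibling = 0.25 (half-sibs share one parent — one path of length 2: r = (1/2)^2 = 1/4).
r to a full sibling = 1/2 (full sibs share both parents — two paths of length 2: r = 2·(1/2)^2 = 1/2).
r to a full niece or nephew = 0.25 (full aunt/uncle↔niece/nephew: two paths of length 3 through the shared grandparent pair: r = 2·(1/2)^3 = 1/4).
Summing one r·B term per recipient: 4·0.125·0.339 + 3·0.25·0.108 + 1·0.5·0.547 + 2·0.25·0.0315 = 0.53975.
0.53975 < 0.74: the indirect benefit is less than the cost.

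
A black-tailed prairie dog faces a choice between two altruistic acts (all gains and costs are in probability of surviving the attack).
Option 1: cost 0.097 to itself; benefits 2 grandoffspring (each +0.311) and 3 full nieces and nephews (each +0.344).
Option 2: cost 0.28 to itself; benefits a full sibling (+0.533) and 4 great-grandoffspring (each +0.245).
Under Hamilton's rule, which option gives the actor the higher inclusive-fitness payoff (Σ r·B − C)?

Option 1

Option 1: r to a grandoffspring = 0.25.
Option 1: r to a full niece or nephew = 0.25.
Option 1: Σ r·B − C = (2·0.25·0.311 + 3·0.25·0.344) − 0.097 = 0.3165.
Option 2: r to a full sibling = 0.5.
Option 2: r to a great-grandoffspring = 0.125.
Option 2: Σ r·B − C = (1·0.5·0.533 + 4·0.125·0.245) − 0.28 = 0.109.
Option 1 has the higher net inclusive-fitness payoff.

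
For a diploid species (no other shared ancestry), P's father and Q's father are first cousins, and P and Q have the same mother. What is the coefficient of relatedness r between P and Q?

Relatedness sums over independent paths through distinct common ancestors.
P and Q are related in two ways: second cousins through their fathers (r = 1/32) and half-sibs through their shared mother (r = 1/4).
r = 1/32 + 1/4 = 9/32 = 0.28125.

0.28125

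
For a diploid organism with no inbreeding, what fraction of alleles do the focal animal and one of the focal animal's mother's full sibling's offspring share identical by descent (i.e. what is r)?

0.125

Each parent–offspring link contributes a factor of 1/2, and independent paths through distinct common ancestors add.
First cousins share one grandparent pair — two paths of length 4: r = 2·(1/2)^4 = 1/8.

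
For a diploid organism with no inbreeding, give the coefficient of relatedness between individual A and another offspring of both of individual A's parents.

Each parent–offspring link contributes a factor of 1/2, and independent paths through distinct common ancestors add.
Full sibs share both parents — two paths of length 2: r = 2·(1/2)^2 = 1/2.

0.5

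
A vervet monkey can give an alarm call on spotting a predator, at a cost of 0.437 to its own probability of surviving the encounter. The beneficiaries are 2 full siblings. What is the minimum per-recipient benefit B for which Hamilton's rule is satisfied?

0.437

r to a full sibling = 0.5 (full sibs share both parents — two paths of length 2: r = 2·(1/2)^2 = 1/2).
Hamilton's rule with n recipients of equal r: n·r·B > C, so B > C/(n·r) = 0.437/(2·0.5) = 0.437.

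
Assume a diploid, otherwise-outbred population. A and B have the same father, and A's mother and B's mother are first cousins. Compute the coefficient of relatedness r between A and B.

0.28125

Independent pedigree routes through distinct common ancestors add.
A and B are related in two ways: half-sibs through their shared father (r = 1/4) and second cousins through their mothers (r = 1/32).
r = 1/4 + 1/32 = 0.28125.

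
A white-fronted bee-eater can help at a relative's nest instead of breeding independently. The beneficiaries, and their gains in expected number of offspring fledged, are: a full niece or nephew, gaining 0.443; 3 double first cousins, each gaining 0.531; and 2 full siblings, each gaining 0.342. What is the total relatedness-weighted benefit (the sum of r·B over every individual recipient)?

r to a full niece or nephew = 1/4 (full aunt/uncle↔niece/nephew: two paths of length 3 through the shared grandparent pair: r = 2·(1/2)^3 = 1/4).
r to a double first cousin = 1/4 (double first cousins share both grandparent pairs — four paths of length 4: r = 4·(1/2)^4 = 1/4).
r to a full sibling = 1/2 (full sibs share both parents — two paths of length 2: r = 2·(1/2)^2 = 1/2).
Summing one r·B term per recipient: 1·0.25·0.443 + 3·0.25·0.531 + 2·0.5·0.342 = 0.851.

0.851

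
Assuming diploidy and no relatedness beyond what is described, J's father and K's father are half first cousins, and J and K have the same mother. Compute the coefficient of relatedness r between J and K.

0.265625

Independent pedigree routes through distinct common ancestors add.
J and K are related in two ways: half second cousins through their fathers (r = 1/64) and half-sibs through their shared mother (r = 1/4).
r = 1/64 + 1/4 = 0.265625.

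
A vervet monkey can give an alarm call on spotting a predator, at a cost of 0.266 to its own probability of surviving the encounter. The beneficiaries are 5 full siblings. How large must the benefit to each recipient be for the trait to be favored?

r to a full sibling = 1/2 (full sibs share both parents — two paths of length 2: r = 2·(1/2)^2 = 1/2).
Hamilton's rule with n recipients of equal r: n·r·B > C, so B > C/(n·r) = 0.266/(5·0.5) = 0.1064.

0.1064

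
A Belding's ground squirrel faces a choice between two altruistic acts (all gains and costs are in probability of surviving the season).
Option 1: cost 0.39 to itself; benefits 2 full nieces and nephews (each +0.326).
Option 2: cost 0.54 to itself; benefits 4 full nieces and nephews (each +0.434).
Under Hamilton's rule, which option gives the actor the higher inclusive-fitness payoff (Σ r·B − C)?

Option 1: r to a full niece or nephew = 0.25.
Option 1: Σ r·B − C = (2·0.25·0.326) − 0.39 = -0.227.
Option 2: r to a full niece or nephew = 0.25.
Option 2: Σ r·B − C = (4·0.25·0.434) − 0.54 = -0.106.
Option 2 has the higher net inclusive-fitness payoff.

Option 2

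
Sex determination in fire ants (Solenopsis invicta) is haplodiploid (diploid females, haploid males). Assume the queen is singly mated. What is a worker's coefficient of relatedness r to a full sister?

0.75

Haplodiploid full sisters inherit their father's entire haploid genome identically (contributing 1/2) and on average half of their mother's contribution (1/2 · 1/2 = 1/4); r = 1/2 + 1/4 = 3/4.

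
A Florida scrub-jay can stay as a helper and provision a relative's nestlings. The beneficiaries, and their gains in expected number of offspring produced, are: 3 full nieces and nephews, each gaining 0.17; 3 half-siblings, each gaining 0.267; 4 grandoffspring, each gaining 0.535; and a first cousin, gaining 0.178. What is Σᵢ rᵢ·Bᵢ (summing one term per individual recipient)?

r to a full niece or nephew = 1/4 (full aunt/uncle↔niece/nephew: two paths of length 3 through the shared grandparent pair: r = 2·(1/2)^3 = 1/4).
r to a half-sibling = 1/4 (half-sibs share one parent — one path of length 2: r = (1/2)^2 = 1/4).
r to a grandoffspring = 0.25 (two parent–offspring links: r = (1/2)^2 = 1/4).
r to a first cousin = 0.125 (first cousins share one grandparent pair — two paths of length 4: r = 2·(1/2)^4 = 1/8).
Summing one r·B term per recipient: 3·0.25·0.17 + 3·0.25·0.267 + 4·0.25·0.535 + 1·0.125·0.178 = 0.885.

0.885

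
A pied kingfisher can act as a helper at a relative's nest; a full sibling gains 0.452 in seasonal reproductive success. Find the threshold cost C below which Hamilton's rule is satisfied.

0.226

r to a full sibling = 1/2 (full sibs share both parents — two paths of length 2: r = 2·(1/2)^2 = 1/2).
Hamilton's rule: n·r·B > C, so the trait is favored while C < n·r·B = 1·0.5·0.452 = 0.226.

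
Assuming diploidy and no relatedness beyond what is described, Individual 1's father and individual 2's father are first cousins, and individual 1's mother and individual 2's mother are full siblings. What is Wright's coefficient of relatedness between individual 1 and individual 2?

0.15625

Independent pedigree routes through distinct common ancestors add.
Individual 1 and individual 2 are related in two ways: second cousins through their fathers (r = 1/32) and first cousins through their mothers (r = 1/8).
r = 1/32 + 1/8 = 0.15625.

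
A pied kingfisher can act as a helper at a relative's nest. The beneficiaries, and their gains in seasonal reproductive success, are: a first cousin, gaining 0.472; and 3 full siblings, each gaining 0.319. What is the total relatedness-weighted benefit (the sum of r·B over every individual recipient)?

0.5375

r to a first cousin = 1/8 (first cousins share one grandparent pair — two paths of length 4: r = 2·(1/2)^4 = 1/8).
r to a full sibling = 0.5 (full sibs share both parents — two paths of length 2: r = 2·(1/2)^2 = 1/2).
Summing one r·B term per recipient: 1·0.125·0.472 + 3·0.5·0.319 = 0.5375.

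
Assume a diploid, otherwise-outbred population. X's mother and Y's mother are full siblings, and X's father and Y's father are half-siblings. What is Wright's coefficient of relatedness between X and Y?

0.1875

With two independent routes of shared ancestry, r is the sum of the two contributions.
X and Y are related in two ways: first cousins through their mothers (r = 1/8) and half first cousins through their fathers (r = 1/16).
r = 1/8 + 1/16 = 3/16 = 0.1875.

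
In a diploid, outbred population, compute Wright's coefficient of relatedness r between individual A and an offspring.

One parent–offspring link: r = (1/2)^1 = 1/2.

0.5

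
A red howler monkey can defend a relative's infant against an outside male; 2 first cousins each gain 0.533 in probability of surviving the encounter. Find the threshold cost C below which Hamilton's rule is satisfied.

0.13325

r to a first cousin = 0.125 (first cousins share one grandparent pair — two paths of length 4: r = 2·(1/2)^4 = 1/8).
Hamilton's rule: n·r·B > C, so the trait is favored while C < n·r·B = 2·0.125·0.533 = 0.13325.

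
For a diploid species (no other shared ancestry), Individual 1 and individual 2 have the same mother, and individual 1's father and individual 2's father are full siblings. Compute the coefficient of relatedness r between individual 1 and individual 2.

0.375

With two independent routes of shared ancestry, r is the sum of the two contributions.
Individual 1 and individual 2 are related in two ways: half-sibs through their shared mother (r = 1/4) and first cousins through their fathers (r = 1/8).
r = 1/4 + 1/8 = 0.375.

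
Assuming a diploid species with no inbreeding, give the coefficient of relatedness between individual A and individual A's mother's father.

0.25

Each parent–offspring link contributes a factor of 1/2, and independent paths through distinct common ancestors add.
Two parent–offspring links: r = (1/2)^2 = 1/4.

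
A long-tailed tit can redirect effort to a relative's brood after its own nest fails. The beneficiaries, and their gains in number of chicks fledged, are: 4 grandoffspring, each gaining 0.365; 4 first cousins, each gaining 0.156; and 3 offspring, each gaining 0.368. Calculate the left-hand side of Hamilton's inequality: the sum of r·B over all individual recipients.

0.995

r to a grandoffspring = 0.25 (two parent–offspring links: r = (1/2)^2 = 1/4).
r to a first cousin = 1/8 (first cousins share one grandparent pair — two paths of length 4: r = 2·(1/2)^4 = 1/8).
r to an offspring = 0.5 (one parent–offspring link: r = (1/2)^1 = 1/2).
Summing one r·B term per recipient: 4·0.25·0.365 + 4·0.125·0.156 + 3·0.5·0.368 = 0.995.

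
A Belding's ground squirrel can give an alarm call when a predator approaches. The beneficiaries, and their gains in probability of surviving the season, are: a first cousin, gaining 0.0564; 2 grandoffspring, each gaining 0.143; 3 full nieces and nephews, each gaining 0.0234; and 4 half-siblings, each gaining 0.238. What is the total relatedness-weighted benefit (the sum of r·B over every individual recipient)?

r to a first cousin = 0.125 (first cousins share one grandparent pair — two paths of length 4: r = 2·(1/2)^4 = 1/8).
r to a grandoffspring = 0.25 (two parent–offspring links: r = (1/2)^2 = 1/4).
r to a full niece or nephew = 1/4 (full aunt/uncle↔niece/nephew: two paths of length 3 through the shared grandparent pair: r = 2·(1/2)^3 = 1/4).
r to a half-sibling = 0.25 (half-sibs share one parent — one path of length 2: r = (1/2)^2 = 1/4).
Summing one r·B term per recipient: 1·0.125·0.0564 + 2·0.25·0.143 + 3·0.25·0.0234 + 4·0.25·0.238 = 0.3341.

0.3341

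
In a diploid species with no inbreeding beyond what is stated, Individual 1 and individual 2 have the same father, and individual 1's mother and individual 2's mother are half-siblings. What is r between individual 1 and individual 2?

Independent pedigree routes through distinct common ancestors add.
Individual 1 and individual 2 are related in two ways: half-sibs through their shared father (r = 1/4) and half first cousins through their mothers (r = 1/16).
r = 1/4 + 1/16 = 5/16 = 0.3125.

0.3125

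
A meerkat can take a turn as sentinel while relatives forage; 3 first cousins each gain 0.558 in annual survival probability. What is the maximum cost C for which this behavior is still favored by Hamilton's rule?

0.20925

r to a first cousin = 0.125 (first cousins share one grandparent pair — two paths of length 4: r = 2·(1/2)^4 = 1/8).
Hamilton's rule: n·r·B > C, so the trait is favored while C < n·r·B = 3·0.125·0.558 = 0.20925.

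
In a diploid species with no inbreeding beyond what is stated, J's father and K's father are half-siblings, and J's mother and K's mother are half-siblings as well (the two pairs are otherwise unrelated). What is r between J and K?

0.125

Relatedness sums over independent paths through distinct common ancestors.
J and K are related in two ways: half first cousins through their fathers (r = 1/16) and half first cousins through their mothers (r = 1/16).
r = 1/16 + 1/16 = 1/8 = 0.125.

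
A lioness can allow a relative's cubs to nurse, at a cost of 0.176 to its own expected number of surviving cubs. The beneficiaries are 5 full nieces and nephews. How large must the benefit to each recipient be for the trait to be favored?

0.1408

r to a full niece or nephew = 0.25 (full aunt/uncle↔niece/nephew: two paths of length 3 through the shared grandparent pair: r = 2·(1/2)^3 = 1/4).
Hamilton's rule with n recipients of equal r: n·r·B > C, so B > C/(n·r) = 0.176/(5·0.25) = 0.1408.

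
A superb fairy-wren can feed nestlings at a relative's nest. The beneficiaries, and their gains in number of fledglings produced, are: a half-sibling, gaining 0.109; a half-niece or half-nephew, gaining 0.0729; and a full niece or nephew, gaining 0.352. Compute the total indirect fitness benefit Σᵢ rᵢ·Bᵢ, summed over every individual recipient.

0.1243625

r to a half-sibling = 1/4 (half-sibs share one parent — one path of length 2: r = (1/2)^2 = 1/4).
r to a half-niece or half-nephew = 0.125 (half-aunt/uncle↔niece/nephew: one path of length 3: r = (1/2)^3 = 1/8).
r to a full niece or nephew = 1/4 (full aunt/uncle↔niece/nephew: two paths of length 3 through the shared grandparent pair: r = 2·(1/2)^3 = 1/4).
Summing one r·B term per recipient: 1·0.25·0.109 + 1·0.125·0.0729 + 1·0.25·0.352 = 0.1243625.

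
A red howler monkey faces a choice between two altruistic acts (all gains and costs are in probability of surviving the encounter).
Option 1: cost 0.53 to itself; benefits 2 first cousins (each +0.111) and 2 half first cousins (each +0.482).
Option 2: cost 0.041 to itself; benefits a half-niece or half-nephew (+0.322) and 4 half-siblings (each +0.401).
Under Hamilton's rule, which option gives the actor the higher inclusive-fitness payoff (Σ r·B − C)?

Option 1: r to a first cousin = 0.125.
Option 1: r to a half first cousin = 0.0625.
Option 1: Σ r·B − C = (2·0.125·0.111 + 2·0.0625·0.482) − 0.53 = -0.442.
Option 2: r to a half-niece or half-nephew = 0.125.
Option 2: r to a half-sibling = 0.25.
Option 2: Σ r·B − C = (1·0.125·0.322 + 4·0.25·0.401) − 0.041 = 0.40025.
Option 2 has the higher net inclusive-fitness payoff.

Option 2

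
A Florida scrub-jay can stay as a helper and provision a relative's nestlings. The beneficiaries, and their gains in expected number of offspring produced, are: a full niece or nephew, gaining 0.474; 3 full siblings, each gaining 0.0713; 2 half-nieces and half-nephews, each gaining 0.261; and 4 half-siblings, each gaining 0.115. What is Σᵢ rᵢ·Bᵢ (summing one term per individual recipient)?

0.4057

r to a full niece or nephew = 1/4 (full aunt/uncle↔niece/nephew: two paths of length 3 through the shared grandparent pair: r = 2·(1/2)^3 = 1/4).
r to a full sibling = 1/2 (full sibs share both parents — two paths of length 2: r = 2·(1/2)^2 = 1/2).
r to a half-niece or half-nephew = 0.125 (half-aunt/uncle↔niece/nephew: one path of length 3: r = (1/2)^3 = 1/8).
r to a half-sibling = 1/4 (half-sibs share one parent — one path of length 2: r = (1/2)^2 = 1/4).
Summing one r·B term per recipient: 1·0.25·0.474 + 3·0.5·0.0713 + 2·0.125·0.261 + 4·0.25·0.115 = 0.4057.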